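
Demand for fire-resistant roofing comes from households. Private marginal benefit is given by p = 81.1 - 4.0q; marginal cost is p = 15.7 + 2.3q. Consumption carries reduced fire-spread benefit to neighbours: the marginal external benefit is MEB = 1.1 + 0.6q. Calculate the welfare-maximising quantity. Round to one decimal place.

Social marginal benefit = demand + MEB = 82.2 - 3.4q.
Set SMB = MC: 82.2 - 3.4q = 15.7 + 2.3q → q* = 11.6667.

q* = 11.7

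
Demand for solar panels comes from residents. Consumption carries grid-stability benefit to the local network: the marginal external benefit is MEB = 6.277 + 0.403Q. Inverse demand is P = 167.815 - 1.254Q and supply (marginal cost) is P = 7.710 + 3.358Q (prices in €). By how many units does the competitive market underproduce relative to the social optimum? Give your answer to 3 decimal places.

Market equilibrium (private): 7.710 + 3.358Q = 167.815 - 1.254Q → Q_m = 34.7149.
Social marginal benefit = demand + MEB = 174.092 - 0.851Q.
Set SMB = MC: 174.092 - 0.851Q = 7.710 + 3.358Q → Q* = 39.5301.
Gap = |34.7149 − 39.5301| = 4.8152.

4.815 units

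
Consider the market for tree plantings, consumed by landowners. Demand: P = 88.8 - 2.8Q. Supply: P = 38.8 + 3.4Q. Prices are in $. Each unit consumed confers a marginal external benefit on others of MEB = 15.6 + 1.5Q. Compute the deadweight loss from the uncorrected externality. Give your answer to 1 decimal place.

DWL = $81.6

Market equilibrium (private): 38.8 + 3.4Q = 88.8 - 2.8Q → Q_m = 8.0645.
Social marginal benefit = demand + MEB = 104.4 - 1.3Q.
Set SMB = MC: 104.4 - 1.3Q = 38.8 + 3.4Q → Q* = 13.9574.
Height of the DWL triangle at Q_m is SMB(Q_m) − MC(Q_m) = MEB(Q_m) = 27.6968.
DWL = ½ × 5.8929 × 27.6968 = 81.6072.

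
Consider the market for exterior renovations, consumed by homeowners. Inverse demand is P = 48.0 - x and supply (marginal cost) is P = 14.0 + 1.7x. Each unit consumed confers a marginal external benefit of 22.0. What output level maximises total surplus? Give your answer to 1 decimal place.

Social marginal benefit = demand + MEB = 70.0 - x.
Set SMB = MC: 70.0 - x = 14.0 + 1.7x → x* = 20.7407.

x* = 20.7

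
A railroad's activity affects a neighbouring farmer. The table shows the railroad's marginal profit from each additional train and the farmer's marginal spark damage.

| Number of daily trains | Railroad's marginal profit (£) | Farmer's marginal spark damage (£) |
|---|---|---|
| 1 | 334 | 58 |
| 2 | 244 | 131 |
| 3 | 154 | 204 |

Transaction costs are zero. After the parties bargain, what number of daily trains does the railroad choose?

2

Bargaining reaches the level where marginal profit last exceeds marginal spark damage.
That holds through level 2 (244 ≥ 131) but not at 3 (154 < 204).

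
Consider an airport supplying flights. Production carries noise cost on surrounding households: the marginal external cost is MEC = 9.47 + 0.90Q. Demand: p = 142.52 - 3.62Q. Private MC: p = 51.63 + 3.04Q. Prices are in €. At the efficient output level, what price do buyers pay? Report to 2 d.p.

P = €103.53

Social marginal cost = private MC + MEC = 61.10 + 3.94Q.
Set SMC = demand: 61.10 + 3.94Q = 142.52 - 3.62Q → Q* = 10.7698.
Consumer price on the demand curve at Q*: 142.52 − 3.62×10.7698 = 103.5333.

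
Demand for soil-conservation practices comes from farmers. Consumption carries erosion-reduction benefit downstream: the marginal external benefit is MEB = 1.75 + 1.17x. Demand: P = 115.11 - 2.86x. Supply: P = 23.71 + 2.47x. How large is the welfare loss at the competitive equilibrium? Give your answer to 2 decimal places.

Market equilibrium (private): 23.71 + 2.47x = 115.11 - 2.86x → x_m = 17.1482.
Social marginal benefit = demand + MEB = 116.86 - 1.69x.
Set SMB = MC: 116.86 - 1.69x = 23.71 + 2.47x → x* = 22.3918.
Between x* and x_m the wedge SMB − MC runs linearly from 0 to MEB(x_m), so the loss is a triangle.
DWL = ½ × 5.2436 × 21.8134 = 57.1904.

DWL = 57.19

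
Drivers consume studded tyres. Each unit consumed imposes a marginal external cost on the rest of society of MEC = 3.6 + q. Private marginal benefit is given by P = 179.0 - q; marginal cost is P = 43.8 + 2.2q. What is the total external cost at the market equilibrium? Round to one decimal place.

Market equilibrium (private): 43.8 + 2.2q = 179.0 - q → q_m = 42.2500.
Total external cost = ∫₀^{q_m} (3.6 + 1.0q) dq = 3.6×42.2500 + ½×1.0×42.2500² = 1044.6313.

1044.6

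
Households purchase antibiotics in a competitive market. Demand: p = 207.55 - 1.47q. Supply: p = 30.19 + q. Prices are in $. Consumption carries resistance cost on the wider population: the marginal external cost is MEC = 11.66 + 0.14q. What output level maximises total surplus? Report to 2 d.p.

q* = 63.49

Social marginal benefit = demand − MEC = 195.89 - 1.61q.
Set SMB = MC: 195.89 - 1.61q = 30.19 + q → q* = 63.4866.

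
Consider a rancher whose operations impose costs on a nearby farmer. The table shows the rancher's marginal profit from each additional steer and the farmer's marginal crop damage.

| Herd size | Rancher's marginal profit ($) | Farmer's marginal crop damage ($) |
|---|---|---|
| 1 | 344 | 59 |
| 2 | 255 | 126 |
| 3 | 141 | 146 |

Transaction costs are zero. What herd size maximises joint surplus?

2

Bargaining reaches the level where marginal profit last exceeds marginal crop damage.
That holds through level 2 (255 ≥ 126) but not at 3 (141 < 146).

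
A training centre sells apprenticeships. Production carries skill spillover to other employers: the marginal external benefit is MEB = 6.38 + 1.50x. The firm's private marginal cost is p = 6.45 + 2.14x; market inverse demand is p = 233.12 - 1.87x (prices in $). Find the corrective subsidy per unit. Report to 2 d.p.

Social marginal cost = private MC − MEB = 0.07 + 0.64x.
Set SMC = demand: 0.07 + 0.64x = 233.12 - 1.87x → x* = 92.8486.
The Pigouvian subsidy equals MEB at x*: 6.38 + 1.50×92.8486 = 145.6529.

subsidy = $145.65 per unit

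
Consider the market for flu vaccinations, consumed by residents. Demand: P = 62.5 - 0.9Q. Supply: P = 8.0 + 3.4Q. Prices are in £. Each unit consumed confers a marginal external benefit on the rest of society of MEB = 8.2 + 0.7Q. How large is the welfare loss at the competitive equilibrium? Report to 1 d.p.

DWL = £40.5

Market equilibrium (private): 8.0 + 3.4Q = 62.5 - 0.9Q → Q_m = 12.6744.
Social marginal benefit = demand + MEB = 70.7 - 0.2Q.
Set SMB = MC: 70.7 - 0.2Q = 8.0 + 3.4Q → Q* = 17.4167.
Between Q* and Q_m the wedge SMB − MC runs linearly from 0 to MEB(Q_m), so the loss is a triangle.
DWL = ½ × 4.7423 × 17.0721 = 40.4805.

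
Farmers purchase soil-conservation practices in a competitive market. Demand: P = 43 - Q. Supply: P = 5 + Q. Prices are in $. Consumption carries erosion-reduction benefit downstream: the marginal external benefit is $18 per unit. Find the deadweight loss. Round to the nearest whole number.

Market equilibrium (private): 5 + Q = 43 - Q → Q_m = 19.0000.
Social marginal benefit = demand + MEB = 61 - Q.
Set SMB = MC: 61 - Q = 5 + Q → Q* = 28.0000.
Between Q* and Q_m the wedge SMB − MC runs linearly from 0 to MEB(Q_m), so the loss is a triangle.
DWL = ½ × 9.0000 × 18.0000 = 81.0000.

DWL = $81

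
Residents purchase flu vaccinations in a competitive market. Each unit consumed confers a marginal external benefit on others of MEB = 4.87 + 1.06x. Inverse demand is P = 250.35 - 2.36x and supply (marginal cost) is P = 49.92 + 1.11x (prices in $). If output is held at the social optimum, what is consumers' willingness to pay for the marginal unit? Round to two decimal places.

P = $49.31

Social marginal benefit = demand + MEB = 255.22 - 1.30x.
Set SMB = MC: 255.22 - 1.30x = 49.92 + 1.11x → x* = 85.1867.
Consumer price on the demand curve at x*: 250.35 − 2.36×85.1867 = 49.3094.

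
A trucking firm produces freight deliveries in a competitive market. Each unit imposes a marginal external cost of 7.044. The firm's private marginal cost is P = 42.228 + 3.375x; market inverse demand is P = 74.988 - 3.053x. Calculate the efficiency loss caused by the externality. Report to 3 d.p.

DWL = 3.860

Market equilibrium (private): 42.228 + 3.375x = 74.988 - 3.053x → x_m = 5.0965.
Social marginal cost = private MC + MEC = 49.272 + 3.375x.
Set SMC = demand: 49.272 + 3.375x = 74.988 - 3.053x → x* = 4.0006.
The welfare-loss triangle has base |x_m − x*| and height MEC(x_m) (the vertical gap between SMC and demand is zero at x* and MEC at x_m).
DWL = ½ × 1.0959 × 7.0440 = 3.8598.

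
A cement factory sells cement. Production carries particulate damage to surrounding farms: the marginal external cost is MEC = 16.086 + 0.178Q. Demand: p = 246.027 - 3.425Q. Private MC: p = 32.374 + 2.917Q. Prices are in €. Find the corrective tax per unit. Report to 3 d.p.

Social marginal cost = private MC + MEC = 48.460 + 3.095Q.
Set SMC = demand: 48.460 + 3.095Q = 246.027 - 3.425Q → Q* = 30.3017.
The Pigouvian tax equals MEC at Q*: 16.086 + 0.178×30.3017 = 21.4797.

tax = €21.480 per unit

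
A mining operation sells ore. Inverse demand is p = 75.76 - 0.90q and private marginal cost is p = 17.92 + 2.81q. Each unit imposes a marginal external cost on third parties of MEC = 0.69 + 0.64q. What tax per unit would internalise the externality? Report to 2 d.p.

tax = 9.10 per unit

Social marginal cost = private MC + MEC = 18.61 + 3.45q.
Set SMC = demand: 18.61 + 3.45q = 75.76 - 0.90q → q* = 13.1379.
The Pigouvian tax equals MEC at q*: 0.69 + 0.64×13.1379 = 9.0983.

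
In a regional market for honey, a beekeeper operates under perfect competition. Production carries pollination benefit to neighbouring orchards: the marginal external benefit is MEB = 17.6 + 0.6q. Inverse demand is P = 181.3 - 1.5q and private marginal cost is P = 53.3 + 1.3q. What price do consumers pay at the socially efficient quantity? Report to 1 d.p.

P = 82.0

Social marginal cost = private MC − MEB = 35.7 + 0.7q.
Set SMC = demand: 35.7 + 0.7q = 181.3 - 1.5q → q* = 66.1818.
Consumer price on the demand curve at q*: 181.3 − 1.5×66.1818 = 82.0273.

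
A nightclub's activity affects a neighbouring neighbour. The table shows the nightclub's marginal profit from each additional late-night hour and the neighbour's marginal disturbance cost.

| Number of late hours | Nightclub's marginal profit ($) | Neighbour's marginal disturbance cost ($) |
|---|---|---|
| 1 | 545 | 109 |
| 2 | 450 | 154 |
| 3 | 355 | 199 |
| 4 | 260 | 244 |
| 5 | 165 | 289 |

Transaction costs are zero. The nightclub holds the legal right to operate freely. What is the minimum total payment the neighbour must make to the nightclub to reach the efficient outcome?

$165

Left alone the nightclub would choose level 5 (marginal profit stays positive).
Efficient level: k* = 4 (marginal profit ≥ marginal disturbance cost through 4).
The neighbour must at least cover the nightclub's forgone profit from cutting 5→4: 165 = 165.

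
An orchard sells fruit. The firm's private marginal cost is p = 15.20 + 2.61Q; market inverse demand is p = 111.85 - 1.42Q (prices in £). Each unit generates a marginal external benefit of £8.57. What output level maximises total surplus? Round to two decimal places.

Social marginal cost = private MC − MEB = 6.63 + 2.61Q.
Set SMC = demand: 6.63 + 2.61Q = 111.85 - 1.42Q → Q* = 26.1092.

Q* = 26.11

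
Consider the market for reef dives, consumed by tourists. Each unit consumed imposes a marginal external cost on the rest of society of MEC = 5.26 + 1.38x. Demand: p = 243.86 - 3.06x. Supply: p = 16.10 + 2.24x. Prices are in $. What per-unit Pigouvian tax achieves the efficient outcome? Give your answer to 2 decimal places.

Social marginal benefit = demand − MEC = 238.60 - 4.44x.
Set SMB = MC: 238.60 - 4.44x = 16.10 + 2.24x → x* = 33.3084.
The Pigouvian tax equals MEC at x*: 5.26 + 1.38×33.3084 = 51.2256.

tax = $51.23 per unit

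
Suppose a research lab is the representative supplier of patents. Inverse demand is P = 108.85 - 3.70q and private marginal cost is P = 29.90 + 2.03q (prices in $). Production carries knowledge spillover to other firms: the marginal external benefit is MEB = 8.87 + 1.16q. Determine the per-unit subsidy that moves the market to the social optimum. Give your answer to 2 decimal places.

Social marginal cost = private MC − MEB = 21.03 + 0.87q.
Set SMC = demand: 21.03 + 0.87q = 108.85 - 3.70q → q* = 19.2166.
The Pigouvian subsidy equals MEB at q*: 8.87 + 1.16×19.2166 = 31.1613.

subsidy = $31.16 per unit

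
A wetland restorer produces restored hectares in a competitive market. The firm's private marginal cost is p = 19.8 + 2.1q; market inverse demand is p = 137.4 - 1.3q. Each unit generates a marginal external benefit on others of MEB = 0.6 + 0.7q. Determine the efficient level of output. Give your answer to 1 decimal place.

q* = 43.8

Social marginal cost = private MC − MEB = 19.2 + 1.4q.
Set SMC = demand: 19.2 + 1.4q = 137.4 - 1.3q → q* = 43.7778.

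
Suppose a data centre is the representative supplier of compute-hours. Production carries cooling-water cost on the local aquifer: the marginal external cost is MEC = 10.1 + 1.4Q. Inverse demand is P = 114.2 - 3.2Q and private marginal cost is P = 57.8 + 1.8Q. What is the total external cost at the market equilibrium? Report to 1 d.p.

203.0

Market equilibrium (private): 57.8 + 1.8Q = 114.2 - 3.2Q → Q_m = 11.2800.
Total external cost = ∫₀^{Q_m} (10.1 + 1.4Q) dQ = 10.1×11.2800 + ½×1.4×11.2800² = 202.9949.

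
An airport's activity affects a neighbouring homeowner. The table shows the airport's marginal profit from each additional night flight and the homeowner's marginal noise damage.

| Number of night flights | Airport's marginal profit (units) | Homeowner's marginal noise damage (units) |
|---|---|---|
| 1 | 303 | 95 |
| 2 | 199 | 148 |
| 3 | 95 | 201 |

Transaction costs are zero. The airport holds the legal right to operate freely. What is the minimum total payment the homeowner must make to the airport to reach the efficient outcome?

Left alone the airport would choose level 3 (marginal profit stays positive).
Efficient level: k* = 2 (marginal profit ≥ marginal noise damage through 2).
The homeowner must at least cover the airport's forgone profit from cutting 3→2: 95 = 95.

95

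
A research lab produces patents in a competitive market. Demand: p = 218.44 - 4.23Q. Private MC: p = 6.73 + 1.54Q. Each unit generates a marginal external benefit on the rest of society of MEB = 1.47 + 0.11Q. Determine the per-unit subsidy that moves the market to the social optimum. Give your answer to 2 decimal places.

subsidy = 5.61 per unit

Social marginal cost = private MC − MEB = 5.26 + 1.43Q.
Set SMC = demand: 5.26 + 1.43Q = 218.44 - 4.23Q → Q* = 37.6643.
The Pigouvian subsidy equals MEB at Q*: 1.47 + 0.11×37.6643 = 5.6131.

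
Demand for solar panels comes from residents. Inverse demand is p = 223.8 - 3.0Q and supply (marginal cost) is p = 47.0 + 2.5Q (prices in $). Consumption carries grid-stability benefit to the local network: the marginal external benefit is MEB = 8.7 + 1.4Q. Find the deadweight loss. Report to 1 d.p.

Market equilibrium (private): 47.0 + 2.5Q = 223.8 - 3.0Q → Q_m = 32.1455.
Social marginal benefit = demand + MEB = 232.5 - 1.6Q.
Set SMB = MC: 232.5 - 1.6Q = 47.0 + 2.5Q → Q* = 45.2439.
The loss is the area between SMB and MC from Q* to Q_m; with linear curves that's a triangle of height MEB(Q_m).
DWL = ½ × 13.0984 × 53.7036 = 351.7156.

DWL = $351.7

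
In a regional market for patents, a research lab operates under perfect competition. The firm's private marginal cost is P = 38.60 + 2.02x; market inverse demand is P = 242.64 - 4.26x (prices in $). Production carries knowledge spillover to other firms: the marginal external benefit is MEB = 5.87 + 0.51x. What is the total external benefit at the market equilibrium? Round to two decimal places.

Market equilibrium (private): 38.60 + 2.02x = 242.64 - 4.26x → x_m = 32.4904.
Total external benefit = ∫₀^{x_m} (5.87 + 0.51x) dx = 5.87×32.4904 + ½×0.51×32.4904² = 459.9033.

$459.90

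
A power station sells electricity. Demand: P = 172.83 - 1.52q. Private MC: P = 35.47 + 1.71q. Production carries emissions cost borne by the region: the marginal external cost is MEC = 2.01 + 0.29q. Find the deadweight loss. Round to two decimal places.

Market equilibrium (private): 35.47 + 1.71q = 172.83 - 1.52q → q_m = 42.5263.
Social marginal cost = private MC + MEC = 37.48 + 2.00q.
Set SMC = demand: 37.48 + 2.00q = 172.83 - 1.52q → q* = 38.4517.
The loss is the area between SMC and demand from q* to q_m; with linear curves that's a triangle of height MEC(q_m).
DWL = ½ × 4.0746 × 14.3426 = 29.2202.

DWL = 29.22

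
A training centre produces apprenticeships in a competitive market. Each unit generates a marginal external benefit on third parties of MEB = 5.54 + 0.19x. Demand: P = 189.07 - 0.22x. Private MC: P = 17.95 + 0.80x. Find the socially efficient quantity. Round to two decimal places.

x* = 212.84

Social marginal cost = private MC − MEB = 12.41 + 0.61x.
Set SMC = demand: 12.41 + 0.61x = 189.07 - 0.22x → x* = 212.8434.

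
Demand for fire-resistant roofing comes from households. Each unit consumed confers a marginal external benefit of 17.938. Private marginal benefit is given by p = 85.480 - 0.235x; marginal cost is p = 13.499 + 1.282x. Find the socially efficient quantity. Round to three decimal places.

Social marginal benefit = demand + MEB = 103.418 - 0.235x.
Set SMB = MC: 103.418 - 0.235x = 13.499 + 1.282x → x* = 59.2742.

x* = 59.274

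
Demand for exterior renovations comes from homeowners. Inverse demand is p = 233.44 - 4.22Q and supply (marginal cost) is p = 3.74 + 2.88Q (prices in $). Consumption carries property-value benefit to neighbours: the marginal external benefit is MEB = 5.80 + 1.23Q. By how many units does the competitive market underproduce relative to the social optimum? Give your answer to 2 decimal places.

Market equilibrium (private): 3.74 + 2.88Q = 233.44 - 4.22Q → Q_m = 32.3521.
Social marginal benefit = demand + MEB = 239.24 - 2.99Q.
Set SMB = MC: 239.24 - 2.99Q = 3.74 + 2.88Q → Q* = 40.1193.
Gap = |32.3521 − 40.1193| = 7.7672.

7.77 units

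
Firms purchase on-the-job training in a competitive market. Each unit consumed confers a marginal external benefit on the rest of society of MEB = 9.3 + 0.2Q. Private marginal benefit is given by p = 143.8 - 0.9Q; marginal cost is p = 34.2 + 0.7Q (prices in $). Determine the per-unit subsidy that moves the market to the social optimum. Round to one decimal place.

subsidy = $26.3 per unit

Social marginal benefit = demand + MEB = 153.1 - 0.7Q.
Set SMB = MC: 153.1 - 0.7Q = 34.2 + 0.7Q → Q* = 84.9286.
The Pigouvian subsidy equals MEB at Q*: 9.3 + 0.2×84.9286 = 26.2857.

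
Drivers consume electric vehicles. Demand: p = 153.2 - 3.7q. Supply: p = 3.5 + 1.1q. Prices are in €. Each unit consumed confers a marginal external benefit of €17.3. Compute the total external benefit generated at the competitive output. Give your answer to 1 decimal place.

€539.5

Market equilibrium (private): 3.5 + 1.1q = 153.2 - 3.7q → q_m = 31.1875.
Total external benefit = MEB × q_m = 17.3 × 31.1875 = 539.5438.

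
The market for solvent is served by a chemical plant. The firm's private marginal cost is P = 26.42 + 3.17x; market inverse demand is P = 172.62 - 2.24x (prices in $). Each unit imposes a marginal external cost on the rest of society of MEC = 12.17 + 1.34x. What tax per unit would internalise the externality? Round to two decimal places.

Social marginal cost = private MC + MEC = 38.59 + 4.51x.
Set SMC = demand: 38.59 + 4.51x = 172.62 - 2.24x → x* = 19.8563.
The Pigouvian tax equals MEC at x*: 12.17 + 1.34×19.8563 = 38.7774.

tax = $38.78 per unit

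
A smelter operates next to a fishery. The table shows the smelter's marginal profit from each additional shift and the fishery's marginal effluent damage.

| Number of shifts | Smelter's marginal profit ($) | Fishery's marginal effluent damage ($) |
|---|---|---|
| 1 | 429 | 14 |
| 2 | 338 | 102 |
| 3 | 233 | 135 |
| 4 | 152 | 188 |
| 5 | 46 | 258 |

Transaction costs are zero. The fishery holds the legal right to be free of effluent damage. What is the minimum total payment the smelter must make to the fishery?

$251

Efficient level: marginal profit ≥ marginal effluent damage through level 3, so k* = 3.
With the fishery holding the right, the smelter must at least compensate total damage at k*: 14 + 102 + 135 = 251.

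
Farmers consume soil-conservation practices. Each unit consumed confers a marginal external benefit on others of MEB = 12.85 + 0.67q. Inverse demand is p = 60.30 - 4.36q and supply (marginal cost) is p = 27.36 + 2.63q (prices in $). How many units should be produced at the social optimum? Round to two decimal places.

q* = 7.25

Social marginal benefit = demand + MEB = 73.15 - 3.69q.
Set SMB = MC: 73.15 - 3.69q = 27.36 + 2.63q → q* = 7.2453.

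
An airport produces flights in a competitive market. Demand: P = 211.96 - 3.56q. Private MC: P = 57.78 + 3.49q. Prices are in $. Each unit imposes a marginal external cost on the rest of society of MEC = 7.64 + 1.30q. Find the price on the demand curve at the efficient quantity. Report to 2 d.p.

P = $149.48

Social marginal cost = private MC + MEC = 65.42 + 4.79q.
Set SMC = demand: 65.42 + 4.79q = 211.96 - 3.56q → q* = 17.5497.
Consumer price on the demand curve at q*: 211.96 − 3.56×17.5497 = 149.4831.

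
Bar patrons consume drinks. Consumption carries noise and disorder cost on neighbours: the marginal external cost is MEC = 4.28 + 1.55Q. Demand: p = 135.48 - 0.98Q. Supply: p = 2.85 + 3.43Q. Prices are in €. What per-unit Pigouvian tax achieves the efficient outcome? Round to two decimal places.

Social marginal benefit = demand − MEC = 131.20 - 2.53Q.
Set SMB = MC: 131.20 - 2.53Q = 2.85 + 3.43Q → Q* = 21.5352.
The Pigouvian tax equals MEC at Q*: 4.28 + 1.55×21.5352 = 37.6596.

tax = €37.66 per unit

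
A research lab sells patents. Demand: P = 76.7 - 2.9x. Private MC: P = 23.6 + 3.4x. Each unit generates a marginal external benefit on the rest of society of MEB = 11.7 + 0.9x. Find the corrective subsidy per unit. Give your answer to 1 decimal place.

Social marginal cost = private MC − MEB = 11.9 + 2.5x.
Set SMC = demand: 11.9 + 2.5x = 76.7 - 2.9x → x* = 12.0000.
The Pigouvian subsidy equals MEB at x*: 11.7 + 0.9×12.0000 = 22.5000.

subsidy = 22.5 per unit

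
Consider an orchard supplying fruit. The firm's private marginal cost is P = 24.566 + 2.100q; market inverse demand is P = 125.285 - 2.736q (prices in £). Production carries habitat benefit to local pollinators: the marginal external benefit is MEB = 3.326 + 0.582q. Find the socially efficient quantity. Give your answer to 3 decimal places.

q* = 24.458

Social marginal cost = private MC − MEB = 21.240 + 1.518q.
Set SMC = demand: 21.240 + 1.518q = 125.285 - 2.736q → q* = 24.4582.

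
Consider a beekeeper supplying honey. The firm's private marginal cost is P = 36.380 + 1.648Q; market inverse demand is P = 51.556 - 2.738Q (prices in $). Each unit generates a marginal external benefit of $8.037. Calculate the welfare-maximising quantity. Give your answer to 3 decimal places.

Social marginal cost = private MC − MEB = 28.343 + 1.648Q.
Set SMC = demand: 28.343 + 1.648Q = 51.556 - 2.738Q → Q* = 5.2925.

Q* = 5.293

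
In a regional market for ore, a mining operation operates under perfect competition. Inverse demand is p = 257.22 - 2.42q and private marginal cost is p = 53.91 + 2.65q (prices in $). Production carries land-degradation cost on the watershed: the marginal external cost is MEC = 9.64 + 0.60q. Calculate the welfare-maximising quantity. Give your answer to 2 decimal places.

Social marginal cost = private MC + MEC = 63.55 + 3.25q.
Set SMC = demand: 63.55 + 3.25q = 257.22 - 2.42q → q* = 34.1570.

q* = 34.16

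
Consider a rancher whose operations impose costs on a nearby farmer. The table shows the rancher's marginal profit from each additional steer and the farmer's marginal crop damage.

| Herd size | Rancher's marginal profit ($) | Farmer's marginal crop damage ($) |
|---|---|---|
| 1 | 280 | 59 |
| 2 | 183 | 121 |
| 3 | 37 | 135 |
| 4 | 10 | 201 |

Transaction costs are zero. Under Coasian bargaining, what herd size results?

Bargaining reaches the level where marginal profit last exceeds marginal crop damage.
That holds through level 2 (183 ≥ 121) but not at 3 (37 < 135).

2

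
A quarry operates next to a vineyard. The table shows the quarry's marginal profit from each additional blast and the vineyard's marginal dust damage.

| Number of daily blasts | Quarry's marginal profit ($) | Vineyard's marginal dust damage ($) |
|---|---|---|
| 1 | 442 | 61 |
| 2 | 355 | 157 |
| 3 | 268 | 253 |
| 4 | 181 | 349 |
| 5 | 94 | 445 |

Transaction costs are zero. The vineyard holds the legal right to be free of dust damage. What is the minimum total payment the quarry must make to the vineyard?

Efficient level: marginal profit ≥ marginal dust damage through level 3, so k* = 3.
With the vineyard holding the right, the quarry must at least compensate total damage at k*: 61 + 157 + 253 = 471.

$471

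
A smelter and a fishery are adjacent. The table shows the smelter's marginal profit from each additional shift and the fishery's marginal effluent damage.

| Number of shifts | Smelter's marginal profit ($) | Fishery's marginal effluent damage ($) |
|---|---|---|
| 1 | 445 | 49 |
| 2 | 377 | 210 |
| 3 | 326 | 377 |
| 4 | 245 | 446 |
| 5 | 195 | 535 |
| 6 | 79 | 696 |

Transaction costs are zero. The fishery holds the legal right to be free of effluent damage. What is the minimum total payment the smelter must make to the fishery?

$259

Efficient level: marginal profit ≥ marginal effluent damage through level 2, so k* = 2.
With the fishery holding the right, the smelter must at least compensate total damage at k*: 49 + 210 = 259.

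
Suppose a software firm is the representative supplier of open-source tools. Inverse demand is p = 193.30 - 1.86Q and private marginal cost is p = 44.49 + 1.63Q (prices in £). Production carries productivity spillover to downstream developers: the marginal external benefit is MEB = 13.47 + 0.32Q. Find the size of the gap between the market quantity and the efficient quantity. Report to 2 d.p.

Market equilibrium (private): 44.49 + 1.63Q = 193.30 - 1.86Q → Q_m = 42.6390.
Social marginal cost = private MC − MEB = 31.02 + 1.31Q.
Set SMC = demand: 31.02 + 1.31Q = 193.30 - 1.86Q → Q* = 51.1924.
Gap = |42.6390 − 51.1924| = 8.5534.

8.55 units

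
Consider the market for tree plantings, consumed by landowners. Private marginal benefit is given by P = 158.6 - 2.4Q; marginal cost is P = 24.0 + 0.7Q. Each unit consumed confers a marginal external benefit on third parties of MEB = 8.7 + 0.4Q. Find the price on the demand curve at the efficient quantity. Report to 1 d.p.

Social marginal benefit = demand + MEB = 167.3 - 2.0Q.
Set SMB = MC: 167.3 - 2.0Q = 24.0 + 0.7Q → Q* = 53.0741.
Consumer price on the demand curve at Q*: 158.6 − 2.4×53.0741 = 31.2222.

P = 31.2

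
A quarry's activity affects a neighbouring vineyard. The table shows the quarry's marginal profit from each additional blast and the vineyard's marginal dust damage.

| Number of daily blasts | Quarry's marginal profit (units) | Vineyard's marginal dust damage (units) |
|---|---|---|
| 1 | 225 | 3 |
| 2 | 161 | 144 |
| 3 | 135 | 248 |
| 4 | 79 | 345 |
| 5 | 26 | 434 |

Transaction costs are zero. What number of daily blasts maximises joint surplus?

2

Bargaining reaches the level where marginal profit last exceeds marginal dust damage.
That holds through level 2 (161 ≥ 144) but not at 3 (135 < 248).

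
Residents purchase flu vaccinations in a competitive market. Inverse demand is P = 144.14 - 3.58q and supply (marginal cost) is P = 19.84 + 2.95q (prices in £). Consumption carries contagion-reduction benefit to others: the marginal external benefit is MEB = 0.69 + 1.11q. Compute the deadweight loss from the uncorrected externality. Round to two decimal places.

DWL = £43.92

Market equilibrium (private): 19.84 + 2.95q = 144.14 - 3.58q → q_m = 19.0352.
Social marginal benefit = demand + MEB = 144.83 - 2.47q.
Set SMB = MC: 144.83 - 2.47q = 19.84 + 2.95q → q* = 23.0609.
The welfare-loss triangle has base |q_m − q*| and height MEB(q_m) (the vertical gap between SMB and MC is zero at q* and MEB at q_m).
DWL = ½ × 4.0257 × 21.8191 = 43.9186.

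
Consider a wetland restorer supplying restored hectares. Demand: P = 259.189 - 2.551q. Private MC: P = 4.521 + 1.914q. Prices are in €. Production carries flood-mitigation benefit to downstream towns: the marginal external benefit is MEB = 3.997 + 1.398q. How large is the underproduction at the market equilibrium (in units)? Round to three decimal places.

Market equilibrium (private): 4.521 + 1.914q = 259.189 - 2.551q → q_m = 57.0365.
Social marginal cost = private MC − MEB = 0.524 + 0.516q.
Set SMC = demand: 0.524 + 0.516q = 259.189 - 2.551q → q* = 84.3381.
Gap = |57.0365 − 84.3381| = 27.3016.

27.302 units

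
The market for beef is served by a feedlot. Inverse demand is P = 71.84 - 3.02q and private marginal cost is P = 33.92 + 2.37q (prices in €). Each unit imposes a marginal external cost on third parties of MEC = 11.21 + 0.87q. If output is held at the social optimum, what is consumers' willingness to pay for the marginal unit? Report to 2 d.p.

Social marginal cost = private MC + MEC = 45.13 + 3.24q.
Set SMC = demand: 45.13 + 3.24q = 71.84 - 3.02q → q* = 4.2668.
Consumer price on the demand curve at q*: 71.84 − 3.02×4.2668 = 58.9543.

P = €58.95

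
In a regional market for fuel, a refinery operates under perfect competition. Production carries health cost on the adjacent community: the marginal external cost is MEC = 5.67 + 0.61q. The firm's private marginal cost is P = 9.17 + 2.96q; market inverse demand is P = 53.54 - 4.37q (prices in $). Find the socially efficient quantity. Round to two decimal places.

q* = 4.87

Social marginal cost = private MC + MEC = 14.84 + 3.57q.
Set SMC = demand: 14.84 + 3.57q = 53.54 - 4.37q → q* = 4.8741.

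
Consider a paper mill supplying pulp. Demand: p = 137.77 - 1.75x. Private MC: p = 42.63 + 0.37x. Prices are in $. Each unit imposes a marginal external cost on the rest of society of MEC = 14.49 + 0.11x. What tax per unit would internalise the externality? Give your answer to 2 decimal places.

Social marginal cost = private MC + MEC = 57.12 + 0.48x.
Set SMC = demand: 57.12 + 0.48x = 137.77 - 1.75x → x* = 36.1659.
The Pigouvian tax equals MEC at x*: 14.49 + 0.11×36.1659 = 18.4682.

tax = $18.47 per unit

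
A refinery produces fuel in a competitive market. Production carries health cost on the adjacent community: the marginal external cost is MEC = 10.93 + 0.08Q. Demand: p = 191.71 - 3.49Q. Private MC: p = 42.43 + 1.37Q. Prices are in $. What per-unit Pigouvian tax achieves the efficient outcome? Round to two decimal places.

Social marginal cost = private MC + MEC = 53.36 + 1.45Q.
Set SMC = demand: 53.36 + 1.45Q = 191.71 - 3.49Q → Q* = 28.0061.
The Pigouvian tax equals MEC at Q*: 10.93 + 0.08×28.0061 = 13.1705.

tax = $13.17 per unit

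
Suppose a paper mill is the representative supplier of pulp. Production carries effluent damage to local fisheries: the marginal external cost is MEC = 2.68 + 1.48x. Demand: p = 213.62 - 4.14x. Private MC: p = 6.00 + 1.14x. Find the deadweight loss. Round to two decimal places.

DWL = 274.11

Market equilibrium (private): 6.00 + 1.14x = 213.62 - 4.14x → x_m = 39.3220.
Social marginal cost = private MC + MEC = 8.68 + 2.62x.
Set SMC = demand: 8.68 + 2.62x = 213.62 - 4.14x → x* = 30.3166.
The welfare-loss triangle has base |x_m − x*| and height MEC(x_m) (the vertical gap between SMC and demand is zero at x* and MEC at x_m).
DWL = ½ × 9.0054 × 60.8765 = 274.1086.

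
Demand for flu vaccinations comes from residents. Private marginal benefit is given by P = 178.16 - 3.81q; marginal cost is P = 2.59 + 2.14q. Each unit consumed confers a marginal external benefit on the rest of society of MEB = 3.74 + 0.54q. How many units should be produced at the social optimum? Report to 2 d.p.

q* = 33.14

Social marginal benefit = demand + MEB = 181.90 - 3.27q.
Set SMB = MC: 181.90 - 3.27q = 2.59 + 2.14q → q* = 33.1442.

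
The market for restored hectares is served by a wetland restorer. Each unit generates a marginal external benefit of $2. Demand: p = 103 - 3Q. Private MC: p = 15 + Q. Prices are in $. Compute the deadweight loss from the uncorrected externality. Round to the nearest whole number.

Market equilibrium (private): 15 + Q = 103 - 3Q → Q_m = 22.0000.
Social marginal cost = private MC − MEB = 13 + Q.
Set SMC = demand: 13 + Q = 103 - 3Q → Q* = 22.5000.
Between Q* and Q_m the wedge demand − SMC runs linearly from 0 to MEB(Q_m), so the loss is a triangle.
DWL = ½ × 0.5000 × 2.0000 = 0.5000.

DWL = $1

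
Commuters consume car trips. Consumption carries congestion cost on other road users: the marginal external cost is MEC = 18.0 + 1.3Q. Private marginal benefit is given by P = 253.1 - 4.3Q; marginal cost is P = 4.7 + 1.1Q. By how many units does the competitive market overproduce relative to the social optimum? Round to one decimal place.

Market equilibrium (private): 4.7 + 1.1Q = 253.1 - 4.3Q → Q_m = 46.0000.
Social marginal benefit = demand − MEC = 235.1 - 5.6Q.
Set SMB = MC: 235.1 - 5.6Q = 4.7 + 1.1Q → Q* = 34.3881.
Gap = |46.0000 − 34.3881| = 11.6119.

11.6 units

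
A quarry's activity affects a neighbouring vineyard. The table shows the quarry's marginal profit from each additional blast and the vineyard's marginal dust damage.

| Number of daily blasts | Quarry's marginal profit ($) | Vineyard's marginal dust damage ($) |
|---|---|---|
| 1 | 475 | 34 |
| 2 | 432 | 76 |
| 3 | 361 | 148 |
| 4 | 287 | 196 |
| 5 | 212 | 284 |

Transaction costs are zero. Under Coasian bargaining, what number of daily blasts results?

4

Bargaining reaches the level where marginal profit last exceeds marginal dust damage.
That holds through level 4 (287 ≥ 196) but not at 5 (212 < 284).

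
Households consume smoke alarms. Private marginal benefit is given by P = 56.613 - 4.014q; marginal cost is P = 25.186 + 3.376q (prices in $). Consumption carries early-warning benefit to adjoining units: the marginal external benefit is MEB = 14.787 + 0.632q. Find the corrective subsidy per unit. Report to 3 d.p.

subsidy = $19.109 per unit

Social marginal benefit = demand + MEB = 71.400 - 3.382q.
Set SMB = MC: 71.400 - 3.382q = 25.186 + 3.376q → q* = 6.8384.
The Pigouvian subsidy equals MEB at q*: 14.787 + 0.632×6.8384 = 19.1089.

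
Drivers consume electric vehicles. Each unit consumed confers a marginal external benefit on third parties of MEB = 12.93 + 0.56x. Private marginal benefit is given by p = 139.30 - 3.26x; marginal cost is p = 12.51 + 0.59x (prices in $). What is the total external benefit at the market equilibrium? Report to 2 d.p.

Market equilibrium (private): 12.51 + 0.59x = 139.30 - 3.26x → x_m = 32.9325.
Total external benefit = ∫₀^{x_m} (12.93 + 0.56x) dx = 12.93×32.9325 + ½×0.56×32.9325² = 729.4911.

$729.49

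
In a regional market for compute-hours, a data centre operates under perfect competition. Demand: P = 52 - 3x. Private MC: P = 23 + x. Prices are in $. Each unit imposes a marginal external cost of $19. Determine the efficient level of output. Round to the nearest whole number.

Social marginal cost = private MC + MEC = 42 + x.
Set SMC = demand: 42 + x = 52 - 3x → x* = 2.5000.

x* = 3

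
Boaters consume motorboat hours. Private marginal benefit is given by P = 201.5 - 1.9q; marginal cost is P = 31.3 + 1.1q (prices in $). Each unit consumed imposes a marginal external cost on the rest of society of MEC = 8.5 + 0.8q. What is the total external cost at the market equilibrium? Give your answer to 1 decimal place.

Market equilibrium (private): 31.3 + 1.1q = 201.5 - 1.9q → q_m = 56.7333.
Total external cost = ∫₀^{q_m} (8.5 + 0.8q) dq = 8.5×56.7333 + ½×0.8×56.7333² = 1769.7000.

$1769.7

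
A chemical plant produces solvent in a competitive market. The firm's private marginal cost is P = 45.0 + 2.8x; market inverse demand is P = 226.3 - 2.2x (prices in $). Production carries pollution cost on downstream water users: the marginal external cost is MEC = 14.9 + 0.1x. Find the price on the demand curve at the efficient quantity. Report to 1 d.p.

Social marginal cost = private MC + MEC = 59.9 + 2.9x.
Set SMC = demand: 59.9 + 2.9x = 226.3 - 2.2x → x* = 32.6275.
Consumer price on the demand curve at x*: 226.3 − 2.2×32.6275 = 154.5195.

P = $154.5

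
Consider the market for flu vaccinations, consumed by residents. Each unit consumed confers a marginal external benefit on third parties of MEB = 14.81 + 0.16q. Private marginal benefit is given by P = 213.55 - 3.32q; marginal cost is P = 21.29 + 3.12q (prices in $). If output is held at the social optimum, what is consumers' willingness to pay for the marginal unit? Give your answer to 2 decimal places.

Social marginal benefit = demand + MEB = 228.36 - 3.16q.
Set SMB = MC: 228.36 - 3.16q = 21.29 + 3.12q → q* = 32.9729.
Consumer price on the demand curve at q*: 213.55 − 3.32×32.9729 = 104.0800.

P = $104.08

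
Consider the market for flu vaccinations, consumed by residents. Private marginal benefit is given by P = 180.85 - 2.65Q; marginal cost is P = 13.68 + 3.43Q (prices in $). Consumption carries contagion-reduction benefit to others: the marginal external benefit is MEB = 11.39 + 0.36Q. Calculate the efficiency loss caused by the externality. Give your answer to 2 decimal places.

Market equilibrium (private): 13.68 + 3.43Q = 180.85 - 2.65Q → Q_m = 27.4951.
Social marginal benefit = demand + MEB = 192.24 - 2.29Q.
Set SMB = MC: 192.24 - 2.29Q = 13.68 + 3.43Q → Q* = 31.2168.
The loss is the area between SMB and MC from Q* to Q_m; with linear curves that's a triangle of height MEB(Q_m).
DWL = ½ × 3.7217 × 21.2882 = 39.6141.

DWL = $39.61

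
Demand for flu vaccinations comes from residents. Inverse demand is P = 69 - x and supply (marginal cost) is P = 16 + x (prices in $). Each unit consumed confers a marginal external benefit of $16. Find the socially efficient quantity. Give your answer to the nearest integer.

x* = 35

Social marginal benefit = demand + MEB = 85 - x.
Set SMB = MC: 85 - x = 16 + x → x* = 34.5000.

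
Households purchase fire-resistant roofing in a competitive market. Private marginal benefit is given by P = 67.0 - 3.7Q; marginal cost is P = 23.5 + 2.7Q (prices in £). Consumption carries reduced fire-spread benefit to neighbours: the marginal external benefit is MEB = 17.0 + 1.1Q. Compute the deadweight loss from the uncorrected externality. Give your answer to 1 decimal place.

Market equilibrium (private): 23.5 + 2.7Q = 67.0 - 3.7Q → Q_m = 6.7969.
Social marginal benefit = demand + MEB = 84.0 - 2.6Q.
Set SMB = MC: 84.0 - 2.6Q = 23.5 + 2.7Q → Q* = 11.4151.
Height of the DWL triangle at Q_m is SMB(Q_m) − MC(Q_m) = MEB(Q_m) = 24.4766.
DWL = ½ × 4.6182 × 24.4766 = 56.5189.

DWL = £56.5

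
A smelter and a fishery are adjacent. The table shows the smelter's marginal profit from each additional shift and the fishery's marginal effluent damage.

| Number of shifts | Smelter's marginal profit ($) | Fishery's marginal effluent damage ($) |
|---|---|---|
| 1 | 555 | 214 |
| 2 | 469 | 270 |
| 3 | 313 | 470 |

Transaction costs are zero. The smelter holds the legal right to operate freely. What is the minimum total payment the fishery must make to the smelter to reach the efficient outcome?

$313

Left alone the smelter would choose level 3 (marginal profit stays positive).
Efficient level: k* = 2 (marginal profit ≥ marginal effluent damage through 2).
The fishery must at least cover the smelter's forgone profit from cutting 3→2: 313 = 313.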